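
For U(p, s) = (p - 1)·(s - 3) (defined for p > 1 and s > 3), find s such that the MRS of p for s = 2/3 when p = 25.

MU_p = (s−3), MU_s = (p−1).
MRS = (s−3)/(p−1).
Substitute p = 25: MRS = (s − 3)/24. Setting this equal to 2/3 gives s − 3 = (2/3)·24 = 16, so s = 19.

s = 19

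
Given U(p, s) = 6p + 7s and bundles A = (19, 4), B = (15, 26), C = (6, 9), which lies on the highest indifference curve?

Evaluate utility at each bundle:
U(A) = 142.
U(B) = 272.
U(C) = 99.
Highest utility is B, so B ≻ A ≻ C.

Bundle B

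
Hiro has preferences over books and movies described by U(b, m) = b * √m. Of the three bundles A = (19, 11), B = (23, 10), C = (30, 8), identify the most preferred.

Evaluate utility at each bundle:
U(A) = 63.016.
U(B) = 72.732.
U(C) = 84.853.
Highest utility is C, so C ≻ B ≻ A.

Bundle C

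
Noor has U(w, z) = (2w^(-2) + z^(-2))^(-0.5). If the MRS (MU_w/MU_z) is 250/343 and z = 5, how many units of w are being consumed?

For CES with ρ = -2, MRS = (2/1)·(z/w)^3.
Setting (2/1)·(5/w)^3 = 250/343 gives (5/w)^3 = 125/343, so 5/w = 5/7 and w = 7.

w = 7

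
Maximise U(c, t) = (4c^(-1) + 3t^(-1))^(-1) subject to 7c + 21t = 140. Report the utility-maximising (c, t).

For CES with ρ = -1, MRS = (4/3)·(t/c)^2.
Tangency: set MRS = p_c/p_t = 7/21 = 1/3.
So (t/c)^2 = 0.25; taking the square root, t/c = 0.5, i.e. t = 0.5·c.
Substitute into the budget 7·c + 21·t = 140: 17.5·c = 140, so c* = 8 and t* = 0.5·8 = 4.

c* = 8, t* = 4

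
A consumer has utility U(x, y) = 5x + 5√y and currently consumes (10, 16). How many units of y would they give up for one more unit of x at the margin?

MU_x = 5, MU_y = 5/(2√y).
MRS = 5 ÷ (5/(2√y)).
At (10, 16): MRS = 8.
That is, one extra unit of x is worth 8 units of y at the margin.

MRS = 8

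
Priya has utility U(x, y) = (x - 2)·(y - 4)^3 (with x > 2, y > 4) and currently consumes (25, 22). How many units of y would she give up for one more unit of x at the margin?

MU_x = (y−4)^3, MU_y = 3·(x−2)·(y−4)^2.
MRS = (1/3)·(y−4)/(x−2).
At (25, 22): MRS = 6/23.
That is, one extra unit of x is worth 6/23 units of y at the margin.

MRS = 6/23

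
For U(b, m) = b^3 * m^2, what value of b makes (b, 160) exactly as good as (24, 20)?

b = 6

U(24, 20) = 5529600.
Set U(b, 160) = 5529600 and solve.
With m = 160: 160^2 = 25600, so b^3 = 5529600/25600 = 216; taking the cube root, b = 6.
Check: U(6, 160) = 5529600.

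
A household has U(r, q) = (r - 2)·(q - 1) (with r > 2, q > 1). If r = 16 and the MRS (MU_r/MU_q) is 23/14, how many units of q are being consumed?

MU_r = (q−1), MU_q = (r−2).
MRS = (q−1)/(r−2).
Substitute r = 16: MRS = (q − 1)/14. Setting this equal to 23/14 gives q − 1 = (23/14)·14 = 23, so q = 24.

q = 24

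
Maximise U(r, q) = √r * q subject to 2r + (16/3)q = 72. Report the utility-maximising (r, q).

MU_r = 0.5·r^(-0.5)·q and MU_q = √r.
MRS = MU_r/MU_q = (0.5)·q/r.
Tangency: set MRS = p_r/p_q = 2/(16/3) = 0.375.
So (0.5)·q/r = 0.375, i.e. q = 0.75·r.
Substitute into the budget 2·r + (16/3)·q = 72: 6·r = 72, so r* = 12.
Then q* = 0.75·12 = 9.

r* = 12, q* = 9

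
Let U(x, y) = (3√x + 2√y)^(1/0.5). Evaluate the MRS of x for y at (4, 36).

For CES with ρ = 0.5, MRS = (3/2)·√(y/x).
At (4, 36): MRS = 4.5.
So at (4, 36) the consumer would give up 4.5 units of y for one more unit of x.

MRS = 4.5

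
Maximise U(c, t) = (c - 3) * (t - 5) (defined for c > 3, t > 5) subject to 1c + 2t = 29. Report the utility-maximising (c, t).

MU_c = (t−5), MU_t = (c−3).
MRS = (t−5)/(c−3).
Tangency: set MRS = p_c/p_t = 1/2 = 0.5.
So (t − 5)/(c − 3) = 0.5, i.e. (t − 5) = 0.5·(c − 3).
Rewrite the budget in excess-of-subsistence terms: 1·(c − 3) + 2·(t − 5) = 29 − 1·3 − 2·5 = 16.
Substituting, 2·(c − 3) = 16, so c − 3 = 8 and c* = 11.
Then t − 5 = 0.5·8 = 4, so t* = 9.

c* = 11, t* = 9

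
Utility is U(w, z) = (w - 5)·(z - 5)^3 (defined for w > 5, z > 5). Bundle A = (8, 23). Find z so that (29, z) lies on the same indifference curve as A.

z = 14

U(8, 23) = 17496.
Set U(29, z) = 17496 and solve.
With w = 29: (29 − 5) = 24, so (z − 5)^3 = 17496/24 = 729.
Taking the cube root (with z > 5): z − 5 = 9, so z = 14.
Check: U(29, 14) = 17496.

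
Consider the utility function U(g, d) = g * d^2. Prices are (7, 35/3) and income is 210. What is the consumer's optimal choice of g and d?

MU_g = d^2 and MU_d = 2·g·d.
MRS = MU_g/MU_d = (1/2)·d/g.
Tangency: set MRS = p_g/p_d = 7/(35/3) = 0.6.
So (1/2)·d/g = 0.6, i.e. d = 1.2·g.
Substitute into the budget 7·g + (35/3)·d = 210: 21·g = 210, so g* = 10.
Then d* = 1.2·10 = 12.

g* = 10, d* = 12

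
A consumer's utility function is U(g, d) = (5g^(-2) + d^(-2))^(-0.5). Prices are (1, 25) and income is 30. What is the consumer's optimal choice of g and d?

For CES with ρ = -2, MRS = (5/1)·(d/g)^3.
Tangency: set MRS = p_g/p_d = 1/25.
So (d/g)^3 = 1/125; taking the cube root, d/g = 0.2, i.e. d = 0.2·g.
Substitute into the budget 1·g + 25·d = 30: 6·g = 30, so g* = 5 and d* = 0.2·5 = 1.

g* = 5, d* = 1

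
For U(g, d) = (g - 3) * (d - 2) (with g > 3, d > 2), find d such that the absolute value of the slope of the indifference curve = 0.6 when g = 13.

d = 8

MU_g = (d−2), MU_d = (g−3).
MRS = (d−2)/(g−3).
Substitute g = 13: MRS = (d − 2)/10. Setting this equal to 0.6 gives d − 2 = 0.6·10 = 6, so d = 8.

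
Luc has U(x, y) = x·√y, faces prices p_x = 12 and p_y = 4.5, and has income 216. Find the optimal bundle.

MU_x = √y and MU_y = 0.5·x·y^(-0.5).
MRS = MU_x/MU_y = (2)·y/x.
Tangency: set MRS = p_x/p_y = 12/4.5 = 8/3.
So (2)·y/x = 8/3, i.e. y = (4/3)·x.
Substitute into the budget 12·x + 4.5·y = 216: 18·x = 216, so x* = 12.
Then y* = (4/3)·12 = 16.

x* = 12, y* = 16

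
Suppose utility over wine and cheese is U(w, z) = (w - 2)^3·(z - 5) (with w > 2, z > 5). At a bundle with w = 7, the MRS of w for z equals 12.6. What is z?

MU_w = 3·(w−2)^2·(z−5), MU_z = (w−2)^3.
MRS = (3/1)·(z−5)/(w−2).
Substitute w = 7: MRS = (z − 5)/(5/3). Setting this equal to 12.6 gives z − 5 = 12.6·(5/3) = 21, so z = 26.

z = 26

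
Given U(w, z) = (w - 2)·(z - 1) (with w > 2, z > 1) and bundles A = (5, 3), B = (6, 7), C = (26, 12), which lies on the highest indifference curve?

Evaluate utility at each bundle:
U(A) = 6.
U(B) = 24.
U(C) = 264.
Highest utility is C, so C ≻ B ≻ A.

Bundle C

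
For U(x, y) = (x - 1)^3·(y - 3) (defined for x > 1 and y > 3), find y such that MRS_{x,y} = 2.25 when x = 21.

MU_x = 3·(x−1)^2·(y−3), MU_y = (x−1)^3.
MRS = (3/1)·(y−3)/(x−1).
Substitute x = 21: MRS = (y − 3)/(20/3). Setting this equal to 2.25 gives y − 3 = 2.25·(20/3) = 15, so y = 18.

y = 18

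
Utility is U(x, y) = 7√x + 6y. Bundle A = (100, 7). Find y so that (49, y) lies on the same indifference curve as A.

y = 10.5

U(100, 7) = 112.
Set U(49, y) = 112 and solve.
With x = 49: √49 = 7, so 6y = 112 − 7·7 = 63 and y = 10.5.
Check: U(49, 10.5) = 112.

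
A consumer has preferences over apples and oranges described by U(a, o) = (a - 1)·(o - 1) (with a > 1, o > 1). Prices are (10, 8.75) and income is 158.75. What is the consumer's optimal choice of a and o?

MU_a = (o−1), MU_o = (a−1).
MRS = (o−1)/(a−1).
Tangency: set MRS = p_a/p_o = 10/8.75 = 8/7.
So (o − 1)/(a − 1) = 8/7, i.e. (o − 1) = (8/7)·(a − 1).
Rewrite the budget in excess-of-subsistence terms: 10·(a − 1) + 8.75·(o − 1) = 158.75 − 10·1 − 8.75·1 = 140.
Substituting, 20·(a − 1) = 140, so a − 1 = 7 and a* = 8.
Then o − 1 = (8/7)·7 = 8, so o* = 9.

a* = 8, o* = 9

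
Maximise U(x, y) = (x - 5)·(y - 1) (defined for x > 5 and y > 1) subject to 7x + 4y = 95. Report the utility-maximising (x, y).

MU_x = (y−1), MU_y = (x−5).
MRS = (y−1)/(x−5).
Tangency: set MRS = p_x/p_y = 7/4 = 1.75.
So (y − 1)/(x − 5) = 1.75, i.e. (y − 1) = 1.75·(x − 5).
Rewrite the budget in excess-of-subsistence terms: 7·(x − 5) + 4·(y − 1) = 95 − 7·5 − 4·1 = 56.
Substituting, 14·(x − 5) = 56, so x − 5 = 4 and x* = 9.
Then y − 1 = 1.75·4 = 7, so y* = 8.

x* = 9, y* = 8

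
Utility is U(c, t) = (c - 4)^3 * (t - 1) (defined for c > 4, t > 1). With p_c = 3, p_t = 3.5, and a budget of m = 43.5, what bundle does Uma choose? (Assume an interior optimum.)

MU_c = 3·(c−4)^2·(t−1), MU_t = (c−4)^3.
MRS = (3/1)·(t−1)/(c−4).
Tangency: set MRS = p_c/p_t = 3/3.5 = 6/7.
So (3/1)·(t − 1)/(c − 4) = 6/7, i.e. (t − 1) = (2/7)·(c − 4).
Rewrite the budget in excess-of-subsistence terms: 3·(c − 4) + 3.5·(t − 1) = 43.5 − 3·4 − 3.5·1 = 28.
Substituting, 4·(c − 4) = 28, so c − 4 = 7 and c* = 11.
Then t − 1 = (2/7)·7 = 2, so t* = 3.

c* = 11, t* = 3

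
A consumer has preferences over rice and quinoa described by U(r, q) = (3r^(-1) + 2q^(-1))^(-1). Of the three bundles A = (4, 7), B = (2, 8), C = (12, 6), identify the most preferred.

Bundle C

Evaluate utility at each bundle:
U(A) = 0.966.
U(B) = 0.571.
U(C) = 1.714.
Highest utility is C, so C ≻ A ≻ B.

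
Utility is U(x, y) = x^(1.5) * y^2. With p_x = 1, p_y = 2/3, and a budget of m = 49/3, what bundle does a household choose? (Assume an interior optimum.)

MU_x = 1.5·√x·y^2 and MU_y = 2·x^(1.5)·y.
MRS = MU_x/MU_y = (0.75)·y/x.
Tangency: set MRS = p_x/p_y = 1/(2/3) = 1.5.
So (0.75)·y/x = 1.5, i.e. y = 2·x.
Substitute into the budget 1·x + (2/3)·y = 49/3: (7/3)·x = 49/3, so x* = 7.
Then y* = 2·7 = 14.

x* = 7, y* = 14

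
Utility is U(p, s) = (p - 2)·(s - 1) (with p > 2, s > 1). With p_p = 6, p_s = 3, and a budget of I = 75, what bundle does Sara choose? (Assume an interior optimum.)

MU_p = (s−1), MU_s = (p−2).
MRS = (s−1)/(p−2).
Tangency: set MRS = p_p/p_s = 6/3 = 2.
So (s − 1)/(p − 2) = 2, i.e. (s − 1) = 2·(p − 2).
Rewrite the budget in excess-of-subsistence terms: 6·(p − 2) + 3·(s − 1) = 75 − 6·2 − 3·1 = 60.
Substituting, 12·(p − 2) = 60, so p − 2 = 5 and p* = 7.
Then s − 1 = 2·5 = 10, so s* = 11.

p* = 7, s* = 11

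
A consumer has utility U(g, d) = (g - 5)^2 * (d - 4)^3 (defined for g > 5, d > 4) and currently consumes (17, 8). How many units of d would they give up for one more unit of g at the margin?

MU_g = 2·(g−5)·(d−4)^3, MU_d = 3·(g−5)^2·(d−4)^2.
MRS = (2/3)·(d−4)/(g−5).
At (17, 8): MRS = 2/9.
The indifference curve has slope −2/9 at this bundle.

MRS = 2/9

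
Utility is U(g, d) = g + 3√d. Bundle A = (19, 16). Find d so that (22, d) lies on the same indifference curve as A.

d = 9

U(19, 16) = 31.
Set U(22, d) = 31 and solve.
With g = 22: 3√d = 31 − 22 = 9, so √d = 3 and d = 9.
Check: U(22, 9) = 31.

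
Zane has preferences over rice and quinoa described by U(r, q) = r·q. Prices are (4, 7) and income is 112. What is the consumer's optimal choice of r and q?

MU_r = q and MU_q = r.
MRS = MU_r/MU_q = q/r.
Tangency: set MRS = p_r/p_q = 4/7.
So q/r = 4/7, i.e. q = (4/7)·r.
Substitute into the budget 4·r + 7·q = 112: 8·r = 112, so r* = 14.
Then q* = (4/7)·14 = 8.

r* = 14, q* = 8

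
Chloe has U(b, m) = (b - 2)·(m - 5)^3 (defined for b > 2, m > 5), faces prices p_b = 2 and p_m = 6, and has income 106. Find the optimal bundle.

MU_b = (m−5)^3, MU_m = 3·(b−2)·(m−5)^2.
MRS = (1/3)·(m−5)/(b−2).
Tangency: set MRS = p_b/p_m = 2/6 = 1/3.
So (1/3)·(m − 5)/(b − 2) = 1/3, i.e. (m − 5) = (b − 2).
Rewrite the budget in excess-of-subsistence terms: 2·(b − 2) + 6·(m − 5) = 106 − 2·2 − 6·5 = 72.
Substituting, 8·(b − 2) = 72, so b − 2 = 9 and b* = 11.
Then m − 5 = 9, so m* = 14.

b* = 11, m* = 14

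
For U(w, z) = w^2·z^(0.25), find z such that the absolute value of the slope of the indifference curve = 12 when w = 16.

z = 24

MU_w = 2·w·z^(0.25) and MU_z = 0.25·w^2·z^(-0.75).
MRS = MU_w/MU_z = (8)·z/w.
Substitute w = 16: MRS = z/2. Setting z/2 = 12 gives z = 12·2 = 24.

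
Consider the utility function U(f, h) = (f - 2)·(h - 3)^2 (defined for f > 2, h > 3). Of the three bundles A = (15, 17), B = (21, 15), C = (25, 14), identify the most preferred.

Bundle C

Evaluate utility at each bundle:
U(A) = 2548.
U(B) = 2736.
U(C) = 2783.
Highest utility is C, so C ≻ B ≻ A.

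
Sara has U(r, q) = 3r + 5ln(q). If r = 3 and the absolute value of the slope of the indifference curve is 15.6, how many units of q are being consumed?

q = 26

MU_r = 3, MU_q = 5/q.
MRS = 3 ÷ (5/q).
MRS depends only on q: 0.6·q = 15.6 ⇒ q = 15.6/0.6 = 26.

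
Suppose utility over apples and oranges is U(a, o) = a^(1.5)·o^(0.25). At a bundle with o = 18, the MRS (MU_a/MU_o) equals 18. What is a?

a = 6

MU_a = 1.5·√a·o^(0.25) and MU_o = 0.25·a^(1.5)·o^(-0.75).
MRS = MU_a/MU_o = (6)·o/a.
Substitute o = 18: MRS = 108/a. Setting 108/a = 18 gives a = 108/18 = 6.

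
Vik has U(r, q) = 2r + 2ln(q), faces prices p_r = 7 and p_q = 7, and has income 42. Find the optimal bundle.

MU_r = 2, MU_q = 2/q.
MRS = 2 ÷ (2/q).
Tangency: set MRS = p_r/p_q = 7/7 = 1.
MRS depends only on q: q = 1 ⇒ q* = 1.
From the budget, 7·r = 42 − 7·1 = 35, so r* = 5.

r* = 5, q* = 1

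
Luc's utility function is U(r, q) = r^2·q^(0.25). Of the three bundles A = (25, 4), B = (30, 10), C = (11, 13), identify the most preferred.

Bundle B

Evaluate utility at each bundle:
U(A) = 883.883.
U(B) = 1600.451.
U(C) = 229.758.
Highest utility is B, so B ≻ A ≻ C.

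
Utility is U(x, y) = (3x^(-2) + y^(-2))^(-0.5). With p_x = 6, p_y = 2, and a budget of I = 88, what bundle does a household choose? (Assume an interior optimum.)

x* = 11, y* = 11

For CES with ρ = -2, MRS = (3/1)·(y/x)^3.
Tangency: set MRS = p_x/p_y = 6/2 = 3.
So (y/x)^3 = 1; taking the cube root, y/x = 1, i.e. y = x.
Substitute into the budget 6·x + 2·y = 88: 8·x = 88, so x* = 11 and y* = 11.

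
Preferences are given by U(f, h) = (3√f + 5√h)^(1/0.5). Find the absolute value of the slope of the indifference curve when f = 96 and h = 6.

For CES with ρ = 0.5, MRS = (3/5)·√(h/f).
At (96, 6): MRS = 0.15.
So at (96, 6) the consumer would give up 0.15 units of h for one more unit of f.

MRS = 0.15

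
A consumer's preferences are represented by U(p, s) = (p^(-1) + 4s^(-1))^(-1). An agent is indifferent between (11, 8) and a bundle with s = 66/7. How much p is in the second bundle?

p = 6

U depends on (p, s) only through S = p^(-1) + 4s^(-1), so equal utility means equal S. At (11, 8): S = 13/22.
With s = 66/7: 4·(66/7)^(-1) = 14/33, so p^(-1) = 13/22 − 14/33 = 1/6.
Hence p = 1/(1/6) = 6.
Check: U(6, 66/7) = 1.6923.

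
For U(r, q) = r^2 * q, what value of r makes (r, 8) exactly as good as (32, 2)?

r = 16

U(32, 2) = 2048.
Set U(r, 8) = 2048 and solve.
With q = 8: r^2 = 2048/8 = 256; taking the square root, r = 16.
Check: U(16, 8) = 2048.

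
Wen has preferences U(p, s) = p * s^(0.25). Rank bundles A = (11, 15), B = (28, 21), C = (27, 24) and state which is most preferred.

Bundle B

Evaluate utility at each bundle:
U(A) = 21.648.
U(B) = 59.939.
U(C) = 59.761.
Highest utility is B, so B ≻ C ≻ A.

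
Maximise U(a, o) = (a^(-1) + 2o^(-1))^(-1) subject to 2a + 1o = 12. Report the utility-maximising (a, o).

For CES with ρ = -1, MRS = (1/2)·(o/a)^2.
Tangency: set MRS = p_a/p_o = 2/1 = 2.
So (o/a)^2 = 4; taking the square root, o/a = 2, i.e. o = 2·a.
Substitute into the budget 2·a + 1·o = 12: 4·a = 12, so a* = 3 and o* = 2·3 = 6.

a* = 3, o* = 6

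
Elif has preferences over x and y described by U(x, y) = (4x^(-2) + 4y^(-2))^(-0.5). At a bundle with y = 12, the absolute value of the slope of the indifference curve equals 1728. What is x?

For CES with ρ = -2, MRS = (y/x)^3.
Setting (12/x)^3 = 1728 gives 12/x = 12 and x = 1.

x = 1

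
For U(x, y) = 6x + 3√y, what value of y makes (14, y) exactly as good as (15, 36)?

y = 64

U(15, 36) = 108.
Set U(14, y) = 108 and solve.
With x = 14: 3√y = 108 − 6·14 = 24, so √y = 8 and y = 64.
Check: U(14, 64) = 108.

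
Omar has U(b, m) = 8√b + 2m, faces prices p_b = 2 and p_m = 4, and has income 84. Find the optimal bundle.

b* = 16, m* = 13

MU_b = 8/(2√b), MU_m = 2.
MRS = 8/(2√b) ÷ 2.
Tangency: set MRS = p_b/p_m = 2/4 = 0.5.
MRS depends only on b: 2/√b = 0.5 ⇒ √b = 2/0.5 = 4 ⇒ b* = 16.
From the budget, 4·m = 84 − 2·16 = 52, so m* = 13.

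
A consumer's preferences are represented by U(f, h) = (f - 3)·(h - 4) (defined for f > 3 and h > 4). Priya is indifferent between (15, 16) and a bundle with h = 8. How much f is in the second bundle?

U(15, 16) = 144.
Set U(f, 8) = 144 and solve.
With h = 8: (8 − 4) = 4, so (f − 3) = 144/4 = 36.
So f = 3 + 36 = 39.
Check: U(39, 8) = 144.

f = 39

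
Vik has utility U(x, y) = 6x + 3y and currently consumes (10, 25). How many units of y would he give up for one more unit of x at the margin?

MRS = 2

MU_x = 6, MU_y = 3, so MRS = 6/3 = 2 at every bundle.
At (10, 25): MRS = 2.
So at (10, 25) the consumer would give up 2 units of y for one more unit of x.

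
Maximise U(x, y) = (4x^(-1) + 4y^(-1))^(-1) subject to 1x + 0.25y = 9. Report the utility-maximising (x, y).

x* = 6, y* = 12

For CES with ρ = -1, MRS = (y/x)^2.
Tangency: set MRS = p_x/p_y = 1/0.25 = 4.
So (y/x)^2 = 4; taking the square root, y/x = 2, i.e. y = 2·x.
Substitute into the budget 1·x + 0.25·y = 9: 1.5·x = 9, so x* = 6 and y* = 2·6 = 12.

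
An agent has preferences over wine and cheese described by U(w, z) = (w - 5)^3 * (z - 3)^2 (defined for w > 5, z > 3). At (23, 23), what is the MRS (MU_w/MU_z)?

MRS = 5/3

MU_w = 3·(w−5)^2·(z−3)^2, MU_z = 2·(w−5)^3·(z−3).
MRS = (3/2)·(z−3)/(w−5).
At (23, 23): MRS = 5/3.
The indifference curve has slope −5/3 at this bundle.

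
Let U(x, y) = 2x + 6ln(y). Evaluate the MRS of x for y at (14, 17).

MRS = 17/3

MU_x = 2, MU_y = 6/y.
MRS = 2 ÷ (6/y).
At (14, 17): MRS = 17/3.
That is, one extra unit of x is worth 17/3 units of y at the margin.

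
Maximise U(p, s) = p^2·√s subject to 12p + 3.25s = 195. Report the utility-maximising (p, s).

MU_p = 2·p·√s and MU_s = 0.5·p^2·s^(-0.5).
MRS = MU_p/MU_s = (4)·s/p.
Tangency: set MRS = p_p/p_s = 12/3.25 = 48/13.
So (4)·s/p = 48/13, i.e. s = (12/13)·p.
Substitute into the budget 12·p + 3.25·s = 195: 15·p = 195, so p* = 13.
Then s* = (12/13)·13 = 12.

p* = 13, s* = 12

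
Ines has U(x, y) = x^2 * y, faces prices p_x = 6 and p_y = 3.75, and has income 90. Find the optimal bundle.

x* = 10, y* = 8

MU_x = 2·x·y and MU_y = x^2.
MRS = MU_x/MU_y = (2/1)·y/x.
Tangency: set MRS = p_x/p_y = 6/3.75 = 1.6.
So (2/1)·y/x = 1.6, i.e. y = 0.8·x.
Substitute into the budget 6·x + 3.75·y = 90: 9·x = 90, so x* = 10.
Then y* = 0.8·10 = 8.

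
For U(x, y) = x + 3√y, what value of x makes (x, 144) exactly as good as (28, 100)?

x = 22

U(28, 100) = 58.
Set U(x, 144) = 58 and solve.
With y = 144: √144 = 12, so x = 58 − 3·12 = 22.
Check: U(22, 144) = 58.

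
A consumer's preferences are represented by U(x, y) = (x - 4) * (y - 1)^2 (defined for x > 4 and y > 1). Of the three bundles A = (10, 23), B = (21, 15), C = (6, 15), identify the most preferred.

Bundle B

Evaluate utility at each bundle:
U(A) = 2904.
U(B) = 3332.
U(C) = 392.
Highest utility is B, so B ≻ A ≻ C.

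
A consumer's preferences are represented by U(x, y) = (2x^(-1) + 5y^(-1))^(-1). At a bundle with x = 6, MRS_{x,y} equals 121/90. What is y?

y = 11

For CES with ρ = -1, MRS = (2/5)·(y/x)^2.
Setting (2/5)·(y/6)^2 = 121/90 gives (y/6)^2 = 121/36, so y/6 = 11/6 and y = 11.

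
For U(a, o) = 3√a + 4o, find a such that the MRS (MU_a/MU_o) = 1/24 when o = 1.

MU_a = 3/(2√a), MU_o = 4.
MRS = 3/(2√a) ÷ 4.
MRS depends only on a: 0.375/√a = 1/24 ⇒ √a = 0.375/(1/24) = 9 ⇒ a = 81.

a = 81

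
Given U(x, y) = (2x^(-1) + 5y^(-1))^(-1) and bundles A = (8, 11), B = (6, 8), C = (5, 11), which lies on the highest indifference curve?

Bundle A

Evaluate utility at each bundle:
U(A) = 1.419.
U(B) = 1.043.
U(C) = 1.170.
Highest utility is A, so A ≻ C ≻ B.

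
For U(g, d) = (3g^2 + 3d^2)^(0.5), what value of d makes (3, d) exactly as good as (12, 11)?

U depends on (g, d) only through S = 3g^2 + 3d^2, so equal utility means equal S. At (12, 11): S = 795.
With g = 3: 3·3^2 = 27, so 3d^2 = 795 − 27 = 768, i.e. d^2 = 256.
Hence d = √256 = 16.
Check: U(3, 16) = 28.1957.

d = 16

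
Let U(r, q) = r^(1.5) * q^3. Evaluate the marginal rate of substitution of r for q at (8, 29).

MRS = 29/16

MU_r = 1.5·√r·q^3 and MU_q = 3·r^(1.5)·q^2.
MRS = MU_r/MU_q = (0.5)·q/r.
At (8, 29): MRS = 29/16.
So at (8, 29) the consumer would give up 29/16 units of q for one more unit of r.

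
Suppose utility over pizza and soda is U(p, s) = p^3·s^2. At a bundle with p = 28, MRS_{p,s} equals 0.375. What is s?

MU_p = 3·p^2·s^2 and MU_s = 2·p^3·s.
MRS = MU_p/MU_s = (3/2)·s/p.
Substitute p = 28: MRS = s/(56/3). Setting s/(56/3) = 0.375 gives s = 0.375·(56/3) = 7.

s = 7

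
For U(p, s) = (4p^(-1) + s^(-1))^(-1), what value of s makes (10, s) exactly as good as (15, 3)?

s = 5

U depends on (p, s) only through S = 4p^(-1) + s^(-1), so equal utility means equal S. At (15, 3): S = 0.6.
With p = 10: 4·10^(-1) = 0.4, so s^(-1) = 0.6 − 0.4 = 0.2.
Hence s = 1/0.2 = 5.
Check: U(10, 5) = 1.6667.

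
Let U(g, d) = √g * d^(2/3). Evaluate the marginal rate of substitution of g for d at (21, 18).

MRS = 9/14

MU_g = 0.5·g^(-0.5)·d^(2/3) and MU_d = 2/3·√g·d^(-1/3).
MRS = MU_g/MU_d = (0.75)·d/g.
At (21, 18): MRS = 9/14.
So at (21, 18) the consumer would give up 9/14 units of d for one more unit of g.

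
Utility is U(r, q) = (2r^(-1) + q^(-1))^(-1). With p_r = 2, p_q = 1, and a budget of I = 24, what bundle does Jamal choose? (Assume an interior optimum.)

r* = 8, q* = 8

For CES with ρ = -1, MRS = (2/1)·(q/r)^2.
Tangency: set MRS = p_r/p_q = 2/1 = 2.
So (q/r)^2 = 1; taking the square root, q/r = 1, i.e. q = r.
Substitute into the budget 2·r + 1·q = 24: 3·r = 24, so r* = 8 and q* = 8.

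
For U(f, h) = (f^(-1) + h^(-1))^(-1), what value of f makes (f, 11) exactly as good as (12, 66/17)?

f = 4

U depends on (f, h) only through S = f^(-1) + h^(-1), so equal utility means equal S. At (12, 66/17): S = 15/44.
With h = 11: 11^(-1) = 1/11, so f^(-1) = 15/44 − 1/11 = 0.25.
Hence f = 1/0.25 = 4.
Check: U(4, 11) = 2.9333.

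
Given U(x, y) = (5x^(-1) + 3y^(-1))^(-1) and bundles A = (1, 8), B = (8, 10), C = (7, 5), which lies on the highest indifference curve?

Bundle B

Evaluate utility at each bundle:
U(A) = 0.186.
U(B) = 1.081.
U(C) = 0.761.
Highest utility is B, so B ≻ C ≻ A.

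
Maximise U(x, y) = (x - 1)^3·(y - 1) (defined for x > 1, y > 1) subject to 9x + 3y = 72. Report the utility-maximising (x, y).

x* = 6, y* = 6

MU_x = 3·(x−1)^2·(y−1), MU_y = (x−1)^3.
MRS = (3/1)·(y−1)/(x−1).
Tangency: set MRS = p_x/p_y = 9/3 = 3.
So (3/1)·(y − 1)/(x − 1) = 3, i.e. (y − 1) = (x − 1).
Rewrite the budget in excess-of-subsistence terms: 9·(x − 1) + 3·(y − 1) = 72 − 9·1 − 3·1 = 60.
Substituting, 12·(x − 1) = 60, so x − 1 = 5 and x* = 6.
Then y − 1 = 5, so y* = 6.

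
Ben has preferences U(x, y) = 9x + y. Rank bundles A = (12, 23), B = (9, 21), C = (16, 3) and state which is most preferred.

Evaluate utility at each bundle:
U(A) = 131.
U(B) = 102.
U(C) = 147.
Highest utility is C, so C ≻ A ≻ B.

Bundle C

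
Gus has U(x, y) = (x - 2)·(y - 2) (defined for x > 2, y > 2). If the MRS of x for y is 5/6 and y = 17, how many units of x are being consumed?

MU_x = (y−2), MU_y = (x−2).
MRS = (y−2)/(x−2).
Substitute y = 17: MRS = 15/(x − 2). Setting this equal to 5/6 gives x − 2 = 15/(5/6) = 18, so x = 20.

x = 20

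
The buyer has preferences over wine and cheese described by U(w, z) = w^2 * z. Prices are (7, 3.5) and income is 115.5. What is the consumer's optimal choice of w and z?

w* = 11, z* = 11

MU_w = 2·w·z and MU_z = w^2.
MRS = MU_w/MU_z = (2/1)·z/w.
Tangency: set MRS = p_w/p_z = 7/3.5 = 2.
So (2/1)·z/w = 2, i.e. z = w.
Substitute into the budget 7·w + 3.5·z = 115.5: 10.5·w = 115.5, so w* = 11.
Then z* = 11.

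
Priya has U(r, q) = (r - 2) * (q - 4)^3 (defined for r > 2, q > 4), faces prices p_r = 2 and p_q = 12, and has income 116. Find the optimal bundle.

MU_r = (q−4)^3, MU_q = 3·(r−2)·(q−4)^2.
MRS = (1/3)·(q−4)/(r−2).
Tangency: set MRS = p_r/p_q = 2/12 = 1/6.
So (1/3)·(q − 4)/(r − 2) = 1/6, i.e. (q − 4) = 0.5·(r − 2).
Rewrite the budget in excess-of-subsistence terms: 2·(r − 2) + 12·(q − 4) = 116 − 2·2 − 12·4 = 64.
Substituting, 8·(r − 2) = 64, so r − 2 = 8 and r* = 10.
Then q − 4 = 0.5·8 = 4, so q* = 8.

r* = 10, q* = 8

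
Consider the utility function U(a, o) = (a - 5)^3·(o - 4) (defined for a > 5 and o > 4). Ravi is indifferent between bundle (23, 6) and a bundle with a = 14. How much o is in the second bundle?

o = 20

U(23, 6) = 11664.
Set U(14, o) = 11664 and solve.
With a = 14: (14 − 5)^3 = 729, so (o − 4) = 11664/729 = 16.
So o = 4 + 16 = 20.
Check: U(14, 20) = 11664.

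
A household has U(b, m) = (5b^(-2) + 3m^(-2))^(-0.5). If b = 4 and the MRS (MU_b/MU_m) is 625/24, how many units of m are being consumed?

For CES with ρ = -2, MRS = (5/3)·(m/b)^3.
Setting (5/3)·(m/4)^3 = 625/24 gives (m/4)^3 = 15.625, so m/4 = 2.5 and m = 10.

m = 10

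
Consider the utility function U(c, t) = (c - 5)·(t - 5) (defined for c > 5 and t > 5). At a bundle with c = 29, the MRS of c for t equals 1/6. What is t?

t = 9

MU_c = (t−5), MU_t = (c−5).
MRS = (t−5)/(c−5).
Substitute c = 29: MRS = (t − 5)/24. Setting this equal to 1/6 gives t − 5 = (1/6)·24 = 4, so t = 9.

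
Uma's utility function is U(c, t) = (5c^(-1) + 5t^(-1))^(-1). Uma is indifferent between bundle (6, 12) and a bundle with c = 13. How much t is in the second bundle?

U depends on (c, t) only through S = 5c^(-1) + 5t^(-1), so equal utility means equal S. At (6, 12): S = 1.25.
With c = 13: 5·13^(-1) = 5/13, so 5t^(-1) = 1.25 − 5/13 = 45/52, i.e. t^(-1) = 9/52.
Hence t = 1/(9/52) = 52/9.
Check: U(13, 52/9) = 0.8.

t = 52/9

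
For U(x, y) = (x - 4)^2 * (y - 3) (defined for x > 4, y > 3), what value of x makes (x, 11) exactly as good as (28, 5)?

U(28, 5) = 1152.
Set U(x, 11) = 1152 and solve.
With y = 11: (11 − 3) = 8, so (x − 4)^2 = 1152/8 = 144.
Taking the square root (with x > 4): x − 4 = 12, so x = 16.
Check: U(16, 11) = 1152.

x = 16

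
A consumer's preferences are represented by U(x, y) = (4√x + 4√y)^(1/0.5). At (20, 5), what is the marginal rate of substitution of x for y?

MRS = 0.5

For CES with ρ = 0.5, MRS = √(y/x).
At (20, 5): MRS = 0.5.
That is, one extra unit of x is worth 0.5 units of y at the margin.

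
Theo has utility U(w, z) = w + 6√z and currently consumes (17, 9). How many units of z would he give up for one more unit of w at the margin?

MRS = 1

MU_w = 1, MU_z = 6/(2√z).
MRS = 1 ÷ (6/(2√z)).
At (17, 9): MRS = 1.
That is, one extra unit of w is worth 1 units of z at the margin.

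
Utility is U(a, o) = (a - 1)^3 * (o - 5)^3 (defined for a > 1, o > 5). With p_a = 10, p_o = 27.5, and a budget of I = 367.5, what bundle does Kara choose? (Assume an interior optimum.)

MU_a = 3·(a−1)^2·(o−5)^3, MU_o = 3·(a−1)^3·(o−5)^2.
MRS = (o−5)/(a−1).
Tangency: set MRS = p_a/p_o = 10/27.5 = 4/11.
So (o − 5)/(a − 1) = 4/11, i.e. (o − 5) = (4/11)·(a − 1).
Rewrite the budget in excess-of-subsistence terms: 10·(a − 1) + 27.5·(o − 5) = 367.5 − 10·1 − 27.5·5 = 220.
Substituting, 20·(a − 1) = 220, so a − 1 = 11 and a* = 12.
Then o − 5 = (4/11)·11 = 4, so o* = 9.

a* = 12, o* = 9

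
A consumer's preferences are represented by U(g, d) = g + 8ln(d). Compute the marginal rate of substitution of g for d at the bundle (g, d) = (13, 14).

MRS = 1.75

MU_g = 1, MU_d = 8/d.
MRS = 1 ÷ (8/d).
At (13, 14): MRS = 1.75.
So at (13, 14) the consumer would give up 1.75 units of d for one more unit of g.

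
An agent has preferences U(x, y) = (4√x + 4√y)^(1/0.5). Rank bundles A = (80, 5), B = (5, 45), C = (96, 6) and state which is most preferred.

Bundle C

Evaluate utility at each bundle:
U(A) = 2000.000.
U(B) = 1280.000.
U(C) = 2400.000.
Highest utility is C, so C ≻ A ≻ B.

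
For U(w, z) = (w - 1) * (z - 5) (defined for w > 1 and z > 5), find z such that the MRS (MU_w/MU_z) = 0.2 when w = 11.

z = 7

MU_w = (z−5), MU_z = (w−1).
MRS = (z−5)/(w−1).
Substitute w = 11: MRS = (z − 5)/10. Setting this equal to 0.2 gives z − 5 = 0.2·10 = 2, so z = 7.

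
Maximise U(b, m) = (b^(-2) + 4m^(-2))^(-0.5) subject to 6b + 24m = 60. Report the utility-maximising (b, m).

For CES with ρ = -2, MRS = (1/4)·(m/b)^3.
Tangency: set MRS = p_b/p_m = 6/24 = 0.25.
So (m/b)^3 = 1; taking the cube root, m/b = 1, i.e. m = b.
Substitute into the budget 6·b + 24·m = 60: 30·b = 60, so b* = 2 and m* = 2.

b* = 2, m* = 2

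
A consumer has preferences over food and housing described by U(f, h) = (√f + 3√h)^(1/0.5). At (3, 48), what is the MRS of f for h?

For CES with ρ = 0.5, MRS = (1/3)·√(h/f).
At (3, 48): MRS = 4/3.
That is, one extra unit of f is worth 4/3 units of h at the margin.

MRS = 4/3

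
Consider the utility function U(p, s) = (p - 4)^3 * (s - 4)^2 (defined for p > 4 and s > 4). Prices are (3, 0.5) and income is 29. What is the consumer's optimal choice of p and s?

p* = 7, s* = 16

MU_p = 3·(p−4)^2·(s−4)^2, MU_s = 2·(p−4)^3·(s−4).
MRS = (3/2)·(s−4)/(p−4).
Tangency: set MRS = p_p/p_s = 3/0.5 = 6.
So (3/2)·(s − 4)/(p − 4) = 6, i.e. (s − 4) = 4·(p − 4).
Rewrite the budget in excess-of-subsistence terms: 3·(p − 4) + 0.5·(s − 4) = 29 − 3·4 − 0.5·4 = 15.
Substituting, 5·(p − 4) = 15, so p − 4 = 3 and p* = 7.
Then s − 4 = 4·3 = 12, so s* = 16.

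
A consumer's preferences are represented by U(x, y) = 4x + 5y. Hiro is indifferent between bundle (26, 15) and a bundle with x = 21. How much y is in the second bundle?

y = 19

U(26, 15) = 179.
Set U(21, y) = 179 and solve.
4·21 + 5y = 179 ⇒ 5y = 95 ⇒ y = 19.
Check: U(21, 19) = 179.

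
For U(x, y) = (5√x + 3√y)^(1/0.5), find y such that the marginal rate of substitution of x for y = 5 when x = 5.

For CES with ρ = 0.5, MRS = (5/3)·√(y/x).
Setting (5/3)·√(y/5) = 5 gives √(y/5) = 3, so y/5 = 9 and y = 45.

y = 45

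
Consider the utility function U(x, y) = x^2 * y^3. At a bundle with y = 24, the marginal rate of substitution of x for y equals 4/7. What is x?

MU_x = 2·x·y^3 and MU_y = 3·x^2·y^2.
MRS = MU_x/MU_y = (2/3)·y/x.
Substitute y = 24: MRS = 16/x. Setting 16/x = 4/7 gives x = 16/(4/7) = 28.

x = 28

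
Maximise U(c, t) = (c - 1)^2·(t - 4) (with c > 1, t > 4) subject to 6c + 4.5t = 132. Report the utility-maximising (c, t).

MU_c = 2·(c−1)·(t−4), MU_t = (c−1)^2.
MRS = (2/1)·(t−4)/(c−1).
Tangency: set MRS = p_c/p_t = 6/4.5 = 4/3.
So (2/1)·(t − 4)/(c − 1) = 4/3, i.e. (t − 4) = (2/3)·(c − 1).
Rewrite the budget in excess-of-subsistence terms: 6·(c − 1) + 4.5·(t − 4) = 132 − 6·1 − 4.5·4 = 108.
Substituting, 9·(c − 1) = 108, so c − 1 = 12 and c* = 13.
Then t − 4 = (2/3)·12 = 8, so t* = 12.

c* = 13, t* = 12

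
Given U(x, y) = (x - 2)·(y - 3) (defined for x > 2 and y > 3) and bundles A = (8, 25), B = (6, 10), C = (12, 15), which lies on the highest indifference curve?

Evaluate utility at each bundle:
U(A) = 132.
U(B) = 28.
U(C) = 120.
Highest utility is A, so A ≻ C ≻ B.

Bundle A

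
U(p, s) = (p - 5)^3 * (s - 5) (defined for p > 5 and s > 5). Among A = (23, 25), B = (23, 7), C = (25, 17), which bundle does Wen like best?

Evaluate utility at each bundle:
U(A) = 116640.
U(B) = 11664.
U(C) = 96000.
Highest utility is A, so A ≻ C ≻ B.

Bundle A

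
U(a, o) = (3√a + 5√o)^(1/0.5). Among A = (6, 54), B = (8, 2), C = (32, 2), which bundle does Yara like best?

Evaluate utility at each bundle:
U(A) = 1944.000.
U(B) = 242.000.
U(C) = 578.000.
Highest utility is A, so A ≻ C ≻ B.

Bundle A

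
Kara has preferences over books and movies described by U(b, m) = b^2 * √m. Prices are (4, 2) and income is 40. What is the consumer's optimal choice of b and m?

b* = 8, m* = 4

MU_b = 2·b·√m and MU_m = 0.5·b^2·m^(-0.5).
MRS = MU_b/MU_m = (4)·m/b.
Tangency: set MRS = p_b/p_m = 4/2 = 2.
So (4)·m/b = 2, i.e. m = 0.5·b.
Substitute into the budget 4·b + 2·m = 40: 5·b = 40, so b* = 8.
Then m* = 0.5·8 = 4.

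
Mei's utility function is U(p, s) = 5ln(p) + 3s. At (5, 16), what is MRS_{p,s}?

MU_p = 5/p, MU_s = 3.
MRS = 5/p ÷ 3.
At (5, 16): MRS = 1/3.
The indifference curve has slope −1/3 at this bundle.

MRS = 1/3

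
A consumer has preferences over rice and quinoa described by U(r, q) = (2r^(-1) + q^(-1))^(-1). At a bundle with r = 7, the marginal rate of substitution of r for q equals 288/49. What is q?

For CES with ρ = -1, MRS = (2/1)·(q/r)^2.
Setting (2/1)·(q/7)^2 = 288/49 gives (q/7)^2 = 144/49, so q/7 = 12/7 and q = 12.

q = 12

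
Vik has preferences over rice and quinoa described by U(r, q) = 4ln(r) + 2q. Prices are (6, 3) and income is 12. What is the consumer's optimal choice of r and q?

MU_r = 4/r, MU_q = 2.
MRS = 4/r ÷ 2.
Tangency: set MRS = p_r/p_q = 6/3 = 2.
MRS depends only on r: 2/r = 2 ⇒ r* = 2/2 = 1.
From the budget, 3·q = 12 − 6·1 = 6, so q* = 2.

r* = 1, q* = 2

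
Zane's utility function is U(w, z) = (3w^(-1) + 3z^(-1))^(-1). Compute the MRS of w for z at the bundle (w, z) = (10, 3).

MRS = 9/100

For CES with ρ = -1, MRS = (z/w)^2.
At (10, 3): MRS = 9/100.
That is, one extra unit of w is worth 9/100 units of z at the margin.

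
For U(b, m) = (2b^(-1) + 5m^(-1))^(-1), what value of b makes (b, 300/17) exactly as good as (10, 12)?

b = 6

U depends on (b, m) only through S = 2b^(-1) + 5m^(-1), so equal utility means equal S. At (10, 12): S = 37/60.
With m = 300/17: 5·(300/17)^(-1) = 17/60, so 2b^(-1) = 37/60 − 17/60 = 1/3, i.e. b^(-1) = 1/6.
Hence b = 1/(1/6) = 6.
Check: U(6, 300/17) = 1.6216.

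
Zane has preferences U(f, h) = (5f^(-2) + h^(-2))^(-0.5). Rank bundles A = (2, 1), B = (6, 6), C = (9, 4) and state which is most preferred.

Evaluate utility at each bundle:
U(A) = 0.667.
U(B) = 2.449.
U(C) = 2.837.
Highest utility is C, so C ≻ B ≻ A.

Bundle C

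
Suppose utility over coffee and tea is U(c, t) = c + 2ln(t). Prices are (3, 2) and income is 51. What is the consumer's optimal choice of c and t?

MU_c = 1, MU_t = 2/t.
MRS = 1 ÷ (2/t).
Tangency: set MRS = p_c/p_t = 3/2 = 1.5.
MRS depends only on t: 0.5·t = 1.5 ⇒ t* = 1.5/0.5 = 3.
From the budget, 3·c = 51 − 2·3 = 45, so c* = 15.

c* = 15, t* = 3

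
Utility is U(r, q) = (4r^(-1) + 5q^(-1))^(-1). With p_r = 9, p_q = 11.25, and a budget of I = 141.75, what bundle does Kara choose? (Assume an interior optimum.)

For CES with ρ = -1, MRS = (4/5)·(q/r)^2.
Tangency: set MRS = p_r/p_q = 9/11.25 = 0.8.
So (q/r)^2 = 1; taking the square root, q/r = 1, i.e. q = r.
Substitute into the budget 9·r + 11.25·q = 141.75: 20.25·r = 141.75, so r* = 7 and q* = 7.

r* = 7, q* = 7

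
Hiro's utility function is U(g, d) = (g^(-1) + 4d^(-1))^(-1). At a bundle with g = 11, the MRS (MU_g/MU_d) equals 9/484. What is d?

For CES with ρ = -1, MRS = (1/4)·(d/g)^2.
Setting (1/4)·(d/11)^2 = 9/484 gives (d/11)^2 = 9/121, so d/11 = 3/11 and d = 3.

d = 3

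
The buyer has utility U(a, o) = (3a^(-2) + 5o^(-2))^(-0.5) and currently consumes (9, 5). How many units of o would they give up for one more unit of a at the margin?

For CES with ρ = -2, MRS = (3/5)·(o/a)^3.
At (9, 5): MRS = 25/243.
So at (9, 5) the consumer would give up 25/243 units of o for one more unit of a.

MRS = 25/243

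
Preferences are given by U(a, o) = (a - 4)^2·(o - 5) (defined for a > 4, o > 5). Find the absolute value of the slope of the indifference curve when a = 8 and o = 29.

MRS = 12

MU_a = 2·(a−4)·(o−5), MU_o = (a−4)^2.
MRS = (2/1)·(o−5)/(a−4).
At (8, 29): MRS = 12.
The indifference curve has slope −12 at this bundle.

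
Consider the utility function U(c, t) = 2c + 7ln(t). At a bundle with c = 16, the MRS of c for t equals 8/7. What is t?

MU_c = 2, MU_t = 7/t.
MRS = 2 ÷ (7/t).
MRS depends only on t: (2/7)·t = 8/7 ⇒ t = (8/7)/(2/7) = 4.

t = 4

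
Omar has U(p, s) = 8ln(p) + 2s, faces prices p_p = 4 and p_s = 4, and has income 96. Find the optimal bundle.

p* = 4, s* = 20

MU_p = 8/p, MU_s = 2.
MRS = 8/p ÷ 2.
Tangency: set MRS = p_p/p_s = 4/4 = 1.
MRS depends only on p: 4/p = 1 ⇒ p* = 4/1 = 4.
From the budget, 4·s = 96 − 4·4 = 80, so s* = 20.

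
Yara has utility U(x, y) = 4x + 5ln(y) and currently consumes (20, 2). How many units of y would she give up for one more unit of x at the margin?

MU_x = 4, MU_y = 5/y.
MRS = 4 ÷ (5/y).
At (20, 2): MRS = 1.6.
The indifference curve has slope −1.6 at this bundle.

MRS = 1.6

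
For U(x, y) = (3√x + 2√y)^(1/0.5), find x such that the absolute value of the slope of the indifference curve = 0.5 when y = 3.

x = 27

For CES with ρ = 0.5, MRS = (3/2)·√(y/x).
Setting (3/2)·√(3/x) = 0.5 gives √(3/x) = 1/3, so 3/x = 1/9 and x = 27.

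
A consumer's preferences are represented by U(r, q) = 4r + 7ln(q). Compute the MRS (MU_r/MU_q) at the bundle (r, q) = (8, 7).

MRS = 4

MU_r = 4, MU_q = 7/q.
MRS = 4 ÷ (7/q).
At (8, 7): MRS = 4.
So at (8, 7) the consumer would give up 4 units of q for one more unit of r.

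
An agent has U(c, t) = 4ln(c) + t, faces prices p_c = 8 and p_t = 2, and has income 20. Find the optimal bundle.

c* = 1, t* = 6

MU_c = 4/c, MU_t = 1.
MRS = 4/c ÷ 1.
Tangency: set MRS = p_c/p_t = 8/2 = 4.
MRS depends only on c: 4/c = 4 ⇒ c* = 4/4 = 1.
From the budget, 2·t = 20 − 8·1 = 12, so t* = 6.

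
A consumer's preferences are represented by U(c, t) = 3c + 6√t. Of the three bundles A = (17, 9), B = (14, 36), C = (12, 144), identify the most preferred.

Evaluate utility at each bundle:
U(A) = 69.000.
U(B) = 78.000.
U(C) = 108.000.
Highest utility is C, so C ≻ B ≻ A.

Bundle C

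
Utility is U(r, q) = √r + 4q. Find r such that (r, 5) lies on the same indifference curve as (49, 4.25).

r = 16

U(49, 4.25) = 24.
Set U(r, 5) = 24 and solve.
With q = 5: √r = 24 − 4·5 = 4, so √r = 4 and r = 16.
Check: U(16, 5) = 24.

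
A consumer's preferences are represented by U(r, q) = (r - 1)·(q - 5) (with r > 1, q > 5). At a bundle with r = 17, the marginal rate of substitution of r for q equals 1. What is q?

q = 21

MU_r = (q−5), MU_q = (r−1).
MRS = (q−5)/(r−1).
Substitute r = 17: MRS = (q − 5)/16. Setting this equal to 1 gives q − 5 = 1·16 = 16, so q = 21.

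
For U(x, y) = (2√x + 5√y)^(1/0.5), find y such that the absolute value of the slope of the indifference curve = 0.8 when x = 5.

y = 20

For CES with ρ = 0.5, MRS = (2/5)·√(y/x).
Setting (2/5)·√(y/5) = 0.8 gives √(y/5) = 2, so y/5 = 4 and y = 20.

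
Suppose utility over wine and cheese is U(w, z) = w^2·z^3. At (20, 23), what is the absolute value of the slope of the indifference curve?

MU_w = 2·w·z^3 and MU_z = 3·w^2·z^2.
MRS = MU_w/MU_z = (2/3)·z/w.
At (20, 23): MRS = 23/30.
That is, one extra unit of w is worth 23/30 units of z at the margin.

MRS = 23/30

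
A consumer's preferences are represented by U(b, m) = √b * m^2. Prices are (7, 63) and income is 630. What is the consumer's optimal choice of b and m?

b* = 18, m* = 8

MU_b = 0.5·b^(-0.5)·m^2 and MU_m = 2·√b·m.
MRS = MU_b/MU_m = (0.25)·m/b.
Tangency: set MRS = p_b/p_m = 7/63 = 1/9.
So (0.25)·m/b = 1/9, i.e. m = (4/9)·b.
Substitute into the budget 7·b + 63·m = 630: 35·b = 630, so b* = 18.
Then m* = (4/9)·18 = 8.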